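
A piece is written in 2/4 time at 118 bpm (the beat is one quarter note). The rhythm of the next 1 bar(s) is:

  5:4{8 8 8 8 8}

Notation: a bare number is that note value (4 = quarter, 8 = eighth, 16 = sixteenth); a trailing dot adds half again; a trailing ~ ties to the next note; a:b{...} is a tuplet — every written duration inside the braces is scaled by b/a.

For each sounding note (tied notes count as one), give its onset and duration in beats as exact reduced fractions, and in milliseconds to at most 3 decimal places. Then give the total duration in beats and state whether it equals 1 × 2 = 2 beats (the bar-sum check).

1) 0.0ms=0b +203.39ms=2/5b
2) 203.39ms=2/5b +203.39ms=2/5b
3) 406.78ms=4/5b +203.39ms=2/5b
4) 610.169ms=6/5b +203.39ms=2/5b
5) 813.559ms=8/5b +203.39ms=2/5b
Σ=2b of 2 (118bpm 2/4) — PASS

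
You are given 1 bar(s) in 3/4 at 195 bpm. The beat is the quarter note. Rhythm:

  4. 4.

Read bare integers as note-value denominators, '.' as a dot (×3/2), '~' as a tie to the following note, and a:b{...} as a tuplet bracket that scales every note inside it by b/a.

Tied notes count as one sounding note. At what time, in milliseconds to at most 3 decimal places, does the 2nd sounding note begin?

1. 0.0ms @ 0 + 461.538ms (3/2)
2. 461.538ms @ 3/2 + 461.538ms (3/2)

note 2 onset = 3/2b = 461.538ms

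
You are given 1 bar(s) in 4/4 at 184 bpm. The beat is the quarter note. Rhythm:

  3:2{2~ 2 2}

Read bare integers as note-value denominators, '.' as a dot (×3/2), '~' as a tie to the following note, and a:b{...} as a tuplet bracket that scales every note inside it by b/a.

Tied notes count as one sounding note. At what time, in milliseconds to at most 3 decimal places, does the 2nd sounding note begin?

note 2 onset = 8/3b = 869.565ms

1. 0.0ms @ 0 + 869.565ms (8/3)
2. 869.565ms @ 8/3 + 434.783ms (4/3)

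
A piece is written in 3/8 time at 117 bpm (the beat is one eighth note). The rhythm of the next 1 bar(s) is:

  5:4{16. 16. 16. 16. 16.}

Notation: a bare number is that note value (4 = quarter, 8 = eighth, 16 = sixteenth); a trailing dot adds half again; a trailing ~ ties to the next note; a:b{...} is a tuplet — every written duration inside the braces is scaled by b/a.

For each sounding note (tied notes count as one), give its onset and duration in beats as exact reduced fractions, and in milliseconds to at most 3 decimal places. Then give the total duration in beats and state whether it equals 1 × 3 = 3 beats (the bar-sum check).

1) 0.0ms=0b +307.692ms=3/5b
2) 307.692ms=3/5b +307.692ms=3/5b
3) 615.385ms=6/5b +307.692ms=3/5b
4) 923.077ms=9/5b +307.692ms=3/5b
5) 1230.769ms=12/5b +307.692ms=3/5b
Σ=3b of 3 (117bpm 3/8) — PASS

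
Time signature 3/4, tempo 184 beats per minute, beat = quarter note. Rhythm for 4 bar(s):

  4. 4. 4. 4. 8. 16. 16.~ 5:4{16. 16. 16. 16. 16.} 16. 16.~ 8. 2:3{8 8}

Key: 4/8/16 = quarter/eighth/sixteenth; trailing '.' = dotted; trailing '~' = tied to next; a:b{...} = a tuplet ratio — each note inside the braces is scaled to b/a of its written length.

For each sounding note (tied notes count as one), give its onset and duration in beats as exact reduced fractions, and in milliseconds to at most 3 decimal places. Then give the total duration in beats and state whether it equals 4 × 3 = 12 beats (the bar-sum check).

1) 0.0ms=0b +489.13ms=3/2b
2) 489.13ms=3/2b +489.13ms=3/2b
3) 978.261ms=3b +489.13ms=3/2b
4) 1467.391ms=9/2b +489.13ms=3/2b
5) 1956.522ms=6b +244.565ms=3/4b
6) 2201.087ms=27/4b +122.283ms=3/8b
7) 2323.37ms=57/8b +220.109ms=27/40b
8) 2543.478ms=39/5b +97.826ms=3/10b
9) 2641.304ms=81/10b +97.826ms=3/10b
10) 2739.13ms=42/5b +97.826ms=3/10b
11) 2836.957ms=87/10b +97.826ms=3/10b
12) 2934.783ms=9b +122.283ms=3/8b
13) 3057.065ms=75/8b +366.848ms=9/8b
14) 3423.913ms=21/2b +244.565ms=3/4b
15) 3668.478ms=45/4b +244.565ms=3/4b
Σ=12b of 12 (184bpm 3/4) — PASS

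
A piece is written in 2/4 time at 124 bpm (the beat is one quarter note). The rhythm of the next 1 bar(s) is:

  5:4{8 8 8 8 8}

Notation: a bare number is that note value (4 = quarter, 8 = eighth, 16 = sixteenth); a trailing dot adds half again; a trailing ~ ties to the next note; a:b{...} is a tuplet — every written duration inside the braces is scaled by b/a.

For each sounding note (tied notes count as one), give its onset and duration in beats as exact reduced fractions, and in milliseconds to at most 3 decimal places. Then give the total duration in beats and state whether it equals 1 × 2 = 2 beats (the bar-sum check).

1) 0.0ms=0b +193.548ms=2/5b
2) 193.548ms=2/5b +193.548ms=2/5b
3) 387.097ms=4/5b +193.548ms=2/5b
4) 580.645ms=6/5b +193.548ms=2/5b
5) 774.194ms=8/5b +193.548ms=2/5b
Σ=2b of 2 (124bpm 2/4) — PASS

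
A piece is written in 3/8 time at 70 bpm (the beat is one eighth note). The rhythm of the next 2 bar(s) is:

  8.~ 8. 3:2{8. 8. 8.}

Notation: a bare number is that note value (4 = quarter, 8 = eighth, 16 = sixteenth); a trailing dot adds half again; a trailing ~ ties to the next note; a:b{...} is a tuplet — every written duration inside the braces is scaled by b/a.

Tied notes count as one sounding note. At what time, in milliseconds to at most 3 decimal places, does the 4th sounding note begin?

1. 0.0ms @ 0 + 2571.429ms (3)
2. 2571.429ms @ 3 + 857.143ms (1)
3. 3428.571ms @ 4 + 857.143ms (1)
4. 4285.714ms @ 5 + 857.143ms (1)

note 4 onset = 5b = 4285.714ms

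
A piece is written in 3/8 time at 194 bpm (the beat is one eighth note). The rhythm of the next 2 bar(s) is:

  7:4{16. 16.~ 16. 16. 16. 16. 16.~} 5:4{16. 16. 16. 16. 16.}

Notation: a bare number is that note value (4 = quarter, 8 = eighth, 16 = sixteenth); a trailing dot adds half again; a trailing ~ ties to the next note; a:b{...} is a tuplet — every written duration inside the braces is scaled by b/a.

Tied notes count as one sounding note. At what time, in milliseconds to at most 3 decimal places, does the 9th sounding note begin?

note 9 onset = 24/5b = 1484.536ms

1. 0.0ms @ 0 + 132.548ms (3/7)
2. 132.548ms @ 3/7 + 265.096ms (6/7)
3. 397.644ms @ 9/7 + 132.548ms (3/7)
4. 530.191ms @ 12/7 + 132.548ms (3/7)
5. 662.739ms @ 15/7 + 132.548ms (3/7)
6. 795.287ms @ 18/7 + 318.115ms (36/35)
7. 1113.402ms @ 18/5 + 185.567ms (3/5)
8. 1298.969ms @ 21/5 + 185.567ms (3/5)
9. 1484.536ms @ 24/5 + 185.567ms (3/5)
10. 1670.103ms @ 27/5 + 185.567ms (3/5)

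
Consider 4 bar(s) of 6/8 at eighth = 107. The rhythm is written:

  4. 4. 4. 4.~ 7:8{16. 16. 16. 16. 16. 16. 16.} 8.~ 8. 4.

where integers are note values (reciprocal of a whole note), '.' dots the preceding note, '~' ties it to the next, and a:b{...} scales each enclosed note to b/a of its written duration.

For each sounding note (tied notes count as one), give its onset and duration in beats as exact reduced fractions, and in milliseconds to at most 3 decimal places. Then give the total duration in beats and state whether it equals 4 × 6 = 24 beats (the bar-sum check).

1) 0.0ms=0b +1682.243ms=3b
2) 1682.243ms=3b +1682.243ms=3b
3) 3364.486ms=6b +1682.243ms=3b
4) 5046.729ms=9b +2162.884ms=27/7b
5) 7209.613ms=90/7b +480.641ms=6/7b
6) 7690.254ms=96/7b +480.641ms=6/7b
7) 8170.895ms=102/7b +480.641ms=6/7b
8) 8651.535ms=108/7b +480.641ms=6/7b
9) 9132.176ms=114/7b +480.641ms=6/7b
10) 9612.817ms=120/7b +480.641ms=6/7b
11) 10093.458ms=18b +1682.243ms=3b
12) 11775.701ms=21b +1682.243ms=3b
Σ=24b of 24 (107bpm 6/8) — PASS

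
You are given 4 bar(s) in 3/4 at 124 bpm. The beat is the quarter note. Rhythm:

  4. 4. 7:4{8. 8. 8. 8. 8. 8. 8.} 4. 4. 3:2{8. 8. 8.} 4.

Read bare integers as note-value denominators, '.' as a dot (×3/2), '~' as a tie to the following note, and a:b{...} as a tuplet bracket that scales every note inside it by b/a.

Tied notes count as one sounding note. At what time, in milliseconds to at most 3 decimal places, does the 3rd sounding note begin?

note 3 onset = 3b = 1451.613ms

1. 0.0ms @ 0 + 725.806ms (3/2)
2. 725.806ms @ 3/2 + 725.806ms (3/2)
3. 1451.613ms @ 3 + 207.373ms (3/7)
4. 1658.986ms @ 24/7 + 207.373ms (3/7)
5. 1866.359ms @ 27/7 + 207.373ms (3/7)
6. 2073.733ms @ 30/7 + 207.373ms (3/7)
7. 2281.106ms @ 33/7 + 207.373ms (3/7)
8. 2488.479ms @ 36/7 + 207.373ms (3/7)
9. 2695.853ms @ 39/7 + 207.373ms (3/7)
10. 2903.226ms @ 6 + 725.806ms (3/2)
11. 3629.032ms @ 15/2 + 725.806ms (3/2)
12. 4354.839ms @ 9 + 241.935ms (1/2)
13. 4596.774ms @ 19/2 + 241.935ms (1/2)
14. 4838.71ms @ 10 + 241.935ms (1/2)
15. 5080.645ms @ 21/2 + 725.806ms (3/2)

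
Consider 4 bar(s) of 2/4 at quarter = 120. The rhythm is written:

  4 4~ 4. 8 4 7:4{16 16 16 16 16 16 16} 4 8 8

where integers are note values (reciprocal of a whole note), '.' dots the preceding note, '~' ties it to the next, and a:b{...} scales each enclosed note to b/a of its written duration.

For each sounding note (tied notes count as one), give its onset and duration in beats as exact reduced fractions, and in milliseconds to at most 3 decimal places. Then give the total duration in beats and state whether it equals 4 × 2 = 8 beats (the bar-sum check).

1) 0.0ms=0b +500.0ms=1b
2) 500.0ms=1b +1250.0ms=5/2b
3) 1750.0ms=7/2b +250.0ms=1/2b
4) 2000.0ms=4b +500.0ms=1b
5) 2500.0ms=5b +71.429ms=1/7b
6) 2571.429ms=36/7b +71.429ms=1/7b
7) 2642.857ms=37/7b +71.429ms=1/7b
8) 2714.286ms=38/7b +71.429ms=1/7b
9) 2785.714ms=39/7b +71.429ms=1/7b
10) 2857.143ms=40/7b +71.429ms=1/7b
11) 2928.571ms=41/7b +71.429ms=1/7b
12) 3000.0ms=6b +500.0ms=1b
13) 3500.0ms=7b +250.0ms=1/2b
14) 3750.0ms=15/2b +250.0ms=1/2b
Σ=8b of 8 (120bpm 2/4) — PASS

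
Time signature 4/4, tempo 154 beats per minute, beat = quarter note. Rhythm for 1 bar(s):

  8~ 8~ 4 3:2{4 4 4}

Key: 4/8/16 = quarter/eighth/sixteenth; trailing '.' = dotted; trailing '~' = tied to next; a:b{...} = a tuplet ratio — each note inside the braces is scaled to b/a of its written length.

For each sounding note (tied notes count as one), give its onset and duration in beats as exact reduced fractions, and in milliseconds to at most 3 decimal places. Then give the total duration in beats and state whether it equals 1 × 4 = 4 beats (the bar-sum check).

1) 0.0ms=0b +779.221ms=2b
2) 779.221ms=2b +259.74ms=2/3b
3) 1038.961ms=8/3b +259.74ms=2/3b
4) 1298.701ms=10/3b +259.74ms=2/3b
Σ=4b of 4 (154bpm 4/4) — PASS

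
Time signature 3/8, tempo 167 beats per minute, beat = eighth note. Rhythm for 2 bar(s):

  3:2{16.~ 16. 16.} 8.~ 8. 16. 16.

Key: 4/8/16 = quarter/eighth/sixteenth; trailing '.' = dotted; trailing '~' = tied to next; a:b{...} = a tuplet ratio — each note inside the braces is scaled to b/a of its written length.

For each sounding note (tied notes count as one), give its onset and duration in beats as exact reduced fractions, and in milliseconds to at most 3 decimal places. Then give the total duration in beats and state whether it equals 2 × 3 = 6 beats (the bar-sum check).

1) 0.0ms=0b +359.281ms=1b
2) 359.281ms=1b +179.641ms=1/2b
3) 538.922ms=3/2b +1077.844ms=3b
4) 1616.766ms=9/2b +269.461ms=3/4b
5) 1886.228ms=21/4b +269.461ms=3/4b
Σ=6b of 6 (167bpm 3/8) — PASS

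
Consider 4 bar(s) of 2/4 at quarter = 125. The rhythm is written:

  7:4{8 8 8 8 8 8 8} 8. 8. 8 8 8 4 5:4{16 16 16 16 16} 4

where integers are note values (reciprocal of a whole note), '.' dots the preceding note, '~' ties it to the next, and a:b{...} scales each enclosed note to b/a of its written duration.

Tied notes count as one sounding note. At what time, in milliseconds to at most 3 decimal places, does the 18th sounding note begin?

note 18 onset = 34/5b = 3264.0ms

1. 0.0ms @ 0 + 137.143ms (2/7)
2. 137.143ms @ 2/7 + 137.143ms (2/7)
3. 274.286ms @ 4/7 + 137.143ms (2/7)
4. 411.429ms @ 6/7 + 137.143ms (2/7)
5. 548.571ms @ 8/7 + 137.143ms (2/7)
6. 685.714ms @ 10/7 + 137.143ms (2/7)
7. 822.857ms @ 12/7 + 137.143ms (2/7)
8. 960.0ms @ 2 + 360.0ms (3/4)
9. 1320.0ms @ 11/4 + 360.0ms (3/4)
10. 1680.0ms @ 7/2 + 240.0ms (1/2)
11. 1920.0ms @ 4 + 240.0ms (1/2)
12. 2160.0ms @ 9/2 + 240.0ms (1/2)
13. 2400.0ms @ 5 + 480.0ms (1)
14. 2880.0ms @ 6 + 96.0ms (1/5)
15. 2976.0ms @ 31/5 + 96.0ms (1/5)
16. 3072.0ms @ 32/5 + 96.0ms (1/5)
17. 3168.0ms @ 33/5 + 96.0ms (1/5)
18. 3264.0ms @ 34/5 + 96.0ms (1/5)
19. 3360.0ms @ 7 + 480.0ms (1)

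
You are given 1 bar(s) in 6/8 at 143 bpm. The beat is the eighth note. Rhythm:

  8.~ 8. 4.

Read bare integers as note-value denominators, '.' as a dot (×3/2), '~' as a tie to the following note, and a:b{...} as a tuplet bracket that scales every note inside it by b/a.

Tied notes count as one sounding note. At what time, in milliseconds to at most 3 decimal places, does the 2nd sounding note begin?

note 2 onset = 3b = 1258.741ms

1. 0.0ms @ 0 + 1258.741ms (3)
2. 1258.741ms @ 3 + 1258.741ms (3)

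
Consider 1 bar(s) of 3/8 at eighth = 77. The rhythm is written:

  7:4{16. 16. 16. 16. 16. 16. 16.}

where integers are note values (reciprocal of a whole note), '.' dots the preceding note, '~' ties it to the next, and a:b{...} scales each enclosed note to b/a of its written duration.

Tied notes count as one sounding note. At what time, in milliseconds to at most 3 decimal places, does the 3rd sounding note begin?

note 3 onset = 6/7b = 667.904ms

1. 0.0ms @ 0 + 333.952ms (3/7)
2. 333.952ms @ 3/7 + 333.952ms (3/7)
3. 667.904ms @ 6/7 + 333.952ms (3/7)
4. 1001.855ms @ 9/7 + 333.952ms (3/7)
5. 1335.807ms @ 12/7 + 333.952ms (3/7)
6. 1669.759ms @ 15/7 + 333.952ms (3/7)
7. 2003.711ms @ 18/7 + 333.952ms (3/7)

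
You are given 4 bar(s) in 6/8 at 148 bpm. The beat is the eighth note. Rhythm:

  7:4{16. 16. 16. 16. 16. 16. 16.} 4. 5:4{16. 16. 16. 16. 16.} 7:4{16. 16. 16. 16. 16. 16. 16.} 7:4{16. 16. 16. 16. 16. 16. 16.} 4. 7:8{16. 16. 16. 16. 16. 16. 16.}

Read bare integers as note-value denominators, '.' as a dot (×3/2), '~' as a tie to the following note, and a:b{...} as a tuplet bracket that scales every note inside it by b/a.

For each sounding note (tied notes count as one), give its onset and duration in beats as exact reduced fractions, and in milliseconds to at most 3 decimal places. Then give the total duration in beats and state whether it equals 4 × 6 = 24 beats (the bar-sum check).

1) 0.0ms=0b +173.745ms=3/7b
2) 173.745ms=3/7b +173.745ms=3/7b
3) 347.49ms=6/7b +173.745ms=3/7b
4) 521.236ms=9/7b +173.745ms=3/7b
5) 694.981ms=12/7b +173.745ms=3/7b
6) 868.726ms=15/7b +173.745ms=3/7b
7) 1042.471ms=18/7b +173.745ms=3/7b
8) 1216.216ms=3b +1216.216ms=3b
9) 2432.432ms=6b +243.243ms=3/5b
10) 2675.676ms=33/5b +243.243ms=3/5b
11) 2918.919ms=36/5b +243.243ms=3/5b
12) 3162.162ms=39/5b +243.243ms=3/5b
13) 3405.405ms=42/5b +243.243ms=3/5b
14) 3648.649ms=9b +173.745ms=3/7b
15) 3822.394ms=66/7b +173.745ms=3/7b
16) 3996.139ms=69/7b +173.745ms=3/7b
17) 4169.884ms=72/7b +173.745ms=3/7b
18) 4343.629ms=75/7b +173.745ms=3/7b
19) 4517.375ms=78/7b +173.745ms=3/7b
20) 4691.12ms=81/7b +173.745ms=3/7b
21) 4864.865ms=12b +173.745ms=3/7b
22) 5038.61ms=87/7b +173.745ms=3/7b
23) 5212.355ms=90/7b +173.745ms=3/7b
24) 5386.1ms=93/7b +173.745ms=3/7b
25) 5559.846ms=96/7b +173.745ms=3/7b
26) 5733.591ms=99/7b +173.745ms=3/7b
27) 5907.336ms=102/7b +173.745ms=3/7b
28) 6081.081ms=15b +1216.216ms=3b
29) 7297.297ms=18b +347.49ms=6/7b
30) 7644.788ms=132/7b +347.49ms=6/7b
31) 7992.278ms=138/7b +347.49ms=6/7b
32) 8339.768ms=144/7b +347.49ms=6/7b
33) 8687.259ms=150/7b +347.49ms=6/7b
34) 9034.749ms=156/7b +347.49ms=6/7b
35) 9382.239ms=162/7b +347.49ms=6/7b
Σ=24b of 24 (148bpm 6/8) — PASS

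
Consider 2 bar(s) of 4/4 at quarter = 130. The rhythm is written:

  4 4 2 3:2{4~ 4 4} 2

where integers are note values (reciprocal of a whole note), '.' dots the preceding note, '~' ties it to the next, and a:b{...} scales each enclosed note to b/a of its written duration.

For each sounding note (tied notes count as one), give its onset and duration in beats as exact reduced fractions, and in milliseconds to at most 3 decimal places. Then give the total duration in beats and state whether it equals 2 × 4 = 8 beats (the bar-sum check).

1) 0.0ms=0b +461.538ms=1b
2) 461.538ms=1b +461.538ms=1b
3) 923.077ms=2b +923.077ms=2b
4) 1846.154ms=4b +615.385ms=4/3b
5) 2461.538ms=16/3b +307.692ms=2/3b
6) 2769.231ms=6b +923.077ms=2b
Σ=8b of 8 (130bpm 4/4) — PASS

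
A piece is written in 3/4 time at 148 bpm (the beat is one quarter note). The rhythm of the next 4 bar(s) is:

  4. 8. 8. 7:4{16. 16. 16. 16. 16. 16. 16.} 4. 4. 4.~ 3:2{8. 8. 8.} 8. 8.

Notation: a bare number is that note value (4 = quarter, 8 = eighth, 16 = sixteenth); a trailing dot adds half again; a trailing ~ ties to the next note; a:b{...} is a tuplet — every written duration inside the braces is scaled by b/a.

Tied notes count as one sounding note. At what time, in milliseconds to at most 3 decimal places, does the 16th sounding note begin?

1. 0.0ms @ 0 + 608.108ms (3/2)
2. 608.108ms @ 3/2 + 304.054ms (3/4)
3. 912.162ms @ 9/4 + 304.054ms (3/4)
4. 1216.216ms @ 3 + 86.873ms (3/14)
5. 1303.089ms @ 45/14 + 86.873ms (3/14)
6. 1389.961ms @ 24/7 + 86.873ms (3/14)
7. 1476.834ms @ 51/14 + 86.873ms (3/14)
8. 1563.707ms @ 27/7 + 86.873ms (3/14)
9. 1650.579ms @ 57/14 + 86.873ms (3/14)
10. 1737.452ms @ 30/7 + 86.873ms (3/14)
11. 1824.324ms @ 9/2 + 608.108ms (3/2)
12. 2432.432ms @ 6 + 608.108ms (3/2)
13. 3040.541ms @ 15/2 + 810.811ms (2)
14. 3851.351ms @ 19/2 + 202.703ms (1/2)
15. 4054.054ms @ 10 + 202.703ms (1/2)
16. 4256.757ms @ 21/2 + 304.054ms (3/4)
17. 4560.811ms @ 45/4 + 304.054ms (3/4)

note 16 onset = 21/2b = 4256.757ms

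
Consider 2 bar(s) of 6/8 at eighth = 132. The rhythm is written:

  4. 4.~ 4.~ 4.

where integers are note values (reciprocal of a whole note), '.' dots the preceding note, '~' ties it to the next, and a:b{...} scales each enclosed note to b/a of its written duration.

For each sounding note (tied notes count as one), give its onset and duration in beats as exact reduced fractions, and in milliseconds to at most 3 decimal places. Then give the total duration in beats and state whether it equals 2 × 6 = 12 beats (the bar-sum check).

1) 0.0ms=0b +1363.636ms=3b
2) 1363.636ms=3b +4090.909ms=9b
Σ=12b of 12 (132bpm 6/8) — PASS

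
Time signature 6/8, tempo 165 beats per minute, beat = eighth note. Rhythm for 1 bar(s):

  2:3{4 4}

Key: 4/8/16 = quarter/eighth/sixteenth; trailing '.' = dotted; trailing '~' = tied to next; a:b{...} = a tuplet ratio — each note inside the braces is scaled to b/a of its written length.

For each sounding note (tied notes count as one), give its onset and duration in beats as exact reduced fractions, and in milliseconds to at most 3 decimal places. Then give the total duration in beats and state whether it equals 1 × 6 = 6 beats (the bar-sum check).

1) 0.0ms=0b +1090.909ms=3b
2) 1090.909ms=3b +1090.909ms=3b
Σ=6b of 6 (165bpm 6/8) — PASS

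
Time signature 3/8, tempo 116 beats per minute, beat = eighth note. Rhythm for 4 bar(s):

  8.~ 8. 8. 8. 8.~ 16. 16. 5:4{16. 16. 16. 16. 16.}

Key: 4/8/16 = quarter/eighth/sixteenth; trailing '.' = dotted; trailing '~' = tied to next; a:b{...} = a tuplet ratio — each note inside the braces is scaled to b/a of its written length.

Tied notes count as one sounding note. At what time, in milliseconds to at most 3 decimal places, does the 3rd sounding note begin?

1. 0.0ms @ 0 + 1551.724ms (3)
2. 1551.724ms @ 3 + 775.862ms (3/2)
3. 2327.586ms @ 9/2 + 775.862ms (3/2)
4. 3103.448ms @ 6 + 1163.793ms (9/4)
5. 4267.241ms @ 33/4 + 387.931ms (3/4)
6. 4655.172ms @ 9 + 310.345ms (3/5)
7. 4965.517ms @ 48/5 + 310.345ms (3/5)
8. 5275.862ms @ 51/5 + 310.345ms (3/5)
9. 5586.207ms @ 54/5 + 310.345ms (3/5)
10. 5896.552ms @ 57/5 + 310.345ms (3/5)

note 3 onset = 9/2b = 2327.586ms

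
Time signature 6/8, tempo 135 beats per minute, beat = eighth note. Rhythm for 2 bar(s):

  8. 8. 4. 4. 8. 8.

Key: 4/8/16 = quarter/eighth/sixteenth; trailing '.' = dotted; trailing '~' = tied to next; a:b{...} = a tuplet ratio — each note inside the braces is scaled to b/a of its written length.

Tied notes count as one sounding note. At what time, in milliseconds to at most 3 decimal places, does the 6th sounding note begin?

1. 0.0ms @ 0 + 666.667ms (3/2)
2. 666.667ms @ 3/2 + 666.667ms (3/2)
3. 1333.333ms @ 3 + 1333.333ms (3)
4. 2666.667ms @ 6 + 1333.333ms (3)
5. 4000.0ms @ 9 + 666.667ms (3/2)
6. 4666.667ms @ 21/2 + 666.667ms (3/2)

note 6 onset = 21/2b = 4666.667ms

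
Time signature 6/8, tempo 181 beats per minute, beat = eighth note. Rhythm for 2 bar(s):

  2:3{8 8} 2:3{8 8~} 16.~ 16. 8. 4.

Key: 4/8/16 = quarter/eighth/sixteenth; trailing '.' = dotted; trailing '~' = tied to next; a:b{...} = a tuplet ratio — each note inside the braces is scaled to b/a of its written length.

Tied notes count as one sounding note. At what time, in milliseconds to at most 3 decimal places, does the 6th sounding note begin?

1. 0.0ms @ 0 + 497.238ms (3/2)
2. 497.238ms @ 3/2 + 497.238ms (3/2)
3. 994.475ms @ 3 + 497.238ms (3/2)
4. 1491.713ms @ 9/2 + 994.475ms (3)
5. 2486.188ms @ 15/2 + 497.238ms (3/2)
6. 2983.425ms @ 9 + 994.475ms (3)

note 6 onset = 9b = 2983.425ms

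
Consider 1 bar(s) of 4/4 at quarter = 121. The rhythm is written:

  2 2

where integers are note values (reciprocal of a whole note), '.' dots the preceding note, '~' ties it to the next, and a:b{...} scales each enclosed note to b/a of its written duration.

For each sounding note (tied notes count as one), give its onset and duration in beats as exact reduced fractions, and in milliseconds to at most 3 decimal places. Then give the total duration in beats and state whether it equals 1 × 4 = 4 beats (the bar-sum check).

1) 0.0ms=0b +991.736ms=2b
2) 991.736ms=2b +991.736ms=2b
Σ=4b of 4 (121bpm 4/4) — PASS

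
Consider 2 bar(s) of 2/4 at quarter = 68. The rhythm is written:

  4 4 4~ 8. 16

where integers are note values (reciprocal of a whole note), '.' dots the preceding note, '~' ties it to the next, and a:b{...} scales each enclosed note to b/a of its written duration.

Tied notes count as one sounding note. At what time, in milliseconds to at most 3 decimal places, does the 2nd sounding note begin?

1. 0.0ms @ 0 + 882.353ms (1)
2. 882.353ms @ 1 + 882.353ms (1)
3. 1764.706ms @ 2 + 1544.118ms (7/4)
4. 3308.824ms @ 15/4 + 220.588ms (1/4)

note 2 onset = 1b = 882.353ms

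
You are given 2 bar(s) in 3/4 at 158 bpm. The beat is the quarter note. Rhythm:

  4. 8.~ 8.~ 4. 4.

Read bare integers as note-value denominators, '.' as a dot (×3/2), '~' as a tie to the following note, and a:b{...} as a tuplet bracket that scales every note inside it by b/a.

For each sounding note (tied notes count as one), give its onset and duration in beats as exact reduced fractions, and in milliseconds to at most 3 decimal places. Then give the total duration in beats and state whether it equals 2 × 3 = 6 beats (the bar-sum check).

1) 0.0ms=0b +569.62ms=3/2b
2) 569.62ms=3/2b +1139.241ms=3b
3) 1708.861ms=9/2b +569.62ms=3/2b
Σ=6b of 6 (158bpm 3/4) — PASS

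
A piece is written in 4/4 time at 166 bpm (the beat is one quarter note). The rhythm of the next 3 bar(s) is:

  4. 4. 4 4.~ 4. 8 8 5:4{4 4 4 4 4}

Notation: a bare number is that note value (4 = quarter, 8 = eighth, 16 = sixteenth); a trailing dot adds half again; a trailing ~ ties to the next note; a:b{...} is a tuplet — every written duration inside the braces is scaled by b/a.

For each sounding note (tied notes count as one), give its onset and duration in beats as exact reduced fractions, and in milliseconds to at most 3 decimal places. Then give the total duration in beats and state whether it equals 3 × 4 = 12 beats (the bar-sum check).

1) 0.0ms=0b +542.169ms=3/2b
2) 542.169ms=3/2b +542.169ms=3/2b
3) 1084.337ms=3b +361.446ms=1b
4) 1445.783ms=4b +1084.337ms=3b
5) 2530.12ms=7b +180.723ms=1/2b
6) 2710.843ms=15/2b +180.723ms=1/2b
7) 2891.566ms=8b +289.157ms=4/5b
8) 3180.723ms=44/5b +289.157ms=4/5b
9) 3469.88ms=48/5b +289.157ms=4/5b
10) 3759.036ms=52/5b +289.157ms=4/5b
11) 4048.193ms=56/5b +289.157ms=4/5b
Σ=12b of 12 (166bpm 4/4) — PASS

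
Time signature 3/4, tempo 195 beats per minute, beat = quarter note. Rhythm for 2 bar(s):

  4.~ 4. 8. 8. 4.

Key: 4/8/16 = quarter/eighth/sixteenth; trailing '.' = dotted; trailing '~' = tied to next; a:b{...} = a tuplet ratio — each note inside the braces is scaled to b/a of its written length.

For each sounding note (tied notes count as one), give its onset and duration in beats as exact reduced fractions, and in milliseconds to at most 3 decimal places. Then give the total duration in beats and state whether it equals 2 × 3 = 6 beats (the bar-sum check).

1) 0.0ms=0b +923.077ms=3b
2) 923.077ms=3b +230.769ms=3/4b
3) 1153.846ms=15/4b +230.769ms=3/4b
4) 1384.615ms=9/2b +461.538ms=3/2b
Σ=6b of 6 (195bpm 3/4) — PASS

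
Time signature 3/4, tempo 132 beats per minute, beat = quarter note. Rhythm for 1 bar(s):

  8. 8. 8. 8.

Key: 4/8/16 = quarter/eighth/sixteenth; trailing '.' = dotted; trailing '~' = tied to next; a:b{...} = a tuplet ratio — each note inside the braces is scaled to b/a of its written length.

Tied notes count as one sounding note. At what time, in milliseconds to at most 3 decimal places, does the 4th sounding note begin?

note 4 onset = 9/4b = 1022.727ms

1. 0.0ms @ 0 + 340.909ms (3/4)
2. 340.909ms @ 3/4 + 340.909ms (3/4)
3. 681.818ms @ 3/2 + 340.909ms (3/4)
4. 1022.727ms @ 9/4 + 340.909ms (3/4)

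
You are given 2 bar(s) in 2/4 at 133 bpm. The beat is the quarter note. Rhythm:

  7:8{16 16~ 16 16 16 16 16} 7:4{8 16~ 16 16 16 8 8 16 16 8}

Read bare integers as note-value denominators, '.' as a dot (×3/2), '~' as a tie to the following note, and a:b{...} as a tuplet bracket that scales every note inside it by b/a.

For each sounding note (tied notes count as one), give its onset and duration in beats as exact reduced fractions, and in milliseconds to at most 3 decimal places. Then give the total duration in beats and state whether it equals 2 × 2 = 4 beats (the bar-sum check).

1) 0.0ms=0b +128.894ms=2/7b
2) 128.894ms=2/7b +257.787ms=4/7b
3) 386.681ms=6/7b +128.894ms=2/7b
4) 515.575ms=8/7b +128.894ms=2/7b
5) 644.468ms=10/7b +128.894ms=2/7b
6) 773.362ms=12/7b +128.894ms=2/7b
7) 902.256ms=2b +128.894ms=2/7b
8) 1031.149ms=16/7b +128.894ms=2/7b
9) 1160.043ms=18/7b +64.447ms=1/7b
10) 1224.49ms=19/7b +64.447ms=1/7b
11) 1288.937ms=20/7b +128.894ms=2/7b
12) 1417.83ms=22/7b +128.894ms=2/7b
13) 1546.724ms=24/7b +64.447ms=1/7b
14) 1611.171ms=25/7b +64.447ms=1/7b
15) 1675.618ms=26/7b +128.894ms=2/7b
Σ=4b of 4 (133bpm 2/4) — PASS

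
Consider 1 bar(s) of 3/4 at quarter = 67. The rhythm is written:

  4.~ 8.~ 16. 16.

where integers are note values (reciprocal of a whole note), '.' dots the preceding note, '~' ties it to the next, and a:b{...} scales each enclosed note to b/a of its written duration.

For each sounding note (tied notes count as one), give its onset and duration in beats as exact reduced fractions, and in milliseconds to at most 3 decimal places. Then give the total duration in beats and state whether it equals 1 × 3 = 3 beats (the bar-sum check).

1) 0.0ms=0b +2350.746ms=21/8b
2) 2350.746ms=21/8b +335.821ms=3/8b
Σ=3b of 3 (67bpm 3/4) — PASS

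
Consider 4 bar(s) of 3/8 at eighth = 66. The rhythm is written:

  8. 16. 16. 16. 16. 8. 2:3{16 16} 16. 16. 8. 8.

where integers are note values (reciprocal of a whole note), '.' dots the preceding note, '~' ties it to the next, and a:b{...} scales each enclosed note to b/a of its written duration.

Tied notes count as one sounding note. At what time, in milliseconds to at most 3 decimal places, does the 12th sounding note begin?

note 12 onset = 21/2b = 9545.455ms

1. 0.0ms @ 0 + 1363.636ms (3/2)
2. 1363.636ms @ 3/2 + 681.818ms (3/4)
3. 2045.455ms @ 9/4 + 681.818ms (3/4)
4. 2727.273ms @ 3 + 681.818ms (3/4)
5. 3409.091ms @ 15/4 + 681.818ms (3/4)
6. 4090.909ms @ 9/2 + 1363.636ms (3/2)
7. 5454.545ms @ 6 + 681.818ms (3/4)
8. 6136.364ms @ 27/4 + 681.818ms (3/4)
9. 6818.182ms @ 15/2 + 681.818ms (3/4)
10. 7500.0ms @ 33/4 + 681.818ms (3/4)
11. 8181.818ms @ 9 + 1363.636ms (3/2)
12. 9545.455ms @ 21/2 + 1363.636ms (3/2)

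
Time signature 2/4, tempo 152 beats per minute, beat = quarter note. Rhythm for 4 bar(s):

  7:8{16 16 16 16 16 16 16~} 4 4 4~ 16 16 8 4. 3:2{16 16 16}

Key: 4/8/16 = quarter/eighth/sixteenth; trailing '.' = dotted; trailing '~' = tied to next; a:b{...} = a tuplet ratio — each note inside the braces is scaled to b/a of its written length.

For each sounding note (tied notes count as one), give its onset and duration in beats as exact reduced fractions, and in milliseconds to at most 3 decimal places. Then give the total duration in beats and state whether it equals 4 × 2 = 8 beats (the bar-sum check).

1) 0.0ms=0b +112.782ms=2/7b
2) 112.782ms=2/7b +112.782ms=2/7b
3) 225.564ms=4/7b +112.782ms=2/7b
4) 338.346ms=6/7b +112.782ms=2/7b
5) 451.128ms=8/7b +112.782ms=2/7b
6) 563.91ms=10/7b +112.782ms=2/7b
7) 676.692ms=12/7b +507.519ms=9/7b
8) 1184.211ms=3b +394.737ms=1b
9) 1578.947ms=4b +493.421ms=5/4b
10) 2072.368ms=21/4b +98.684ms=1/4b
11) 2171.053ms=11/2b +197.368ms=1/2b
12) 2368.421ms=6b +592.105ms=3/2b
13) 2960.526ms=15/2b +65.789ms=1/6b
14) 3026.316ms=23/3b +65.789ms=1/6b
15) 3092.105ms=47/6b +65.789ms=1/6b
Σ=8b of 8 (152bpm 2/4) — PASS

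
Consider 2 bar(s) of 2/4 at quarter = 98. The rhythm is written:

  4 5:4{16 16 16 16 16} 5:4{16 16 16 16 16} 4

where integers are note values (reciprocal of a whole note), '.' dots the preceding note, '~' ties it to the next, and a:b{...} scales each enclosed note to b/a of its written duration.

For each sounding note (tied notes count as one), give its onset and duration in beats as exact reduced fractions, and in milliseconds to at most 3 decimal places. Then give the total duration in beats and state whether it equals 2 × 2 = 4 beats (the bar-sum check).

1) 0.0ms=0b +612.245ms=1b
2) 612.245ms=1b +122.449ms=1/5b
3) 734.694ms=6/5b +122.449ms=1/5b
4) 857.143ms=7/5b +122.449ms=1/5b
5) 979.592ms=8/5b +122.449ms=1/5b
6) 1102.041ms=9/5b +122.449ms=1/5b
7) 1224.49ms=2b +122.449ms=1/5b
8) 1346.939ms=11/5b +122.449ms=1/5b
9) 1469.388ms=12/5b +122.449ms=1/5b
10) 1591.837ms=13/5b +122.449ms=1/5b
11) 1714.286ms=14/5b +122.449ms=1/5b
12) 1836.735ms=3b +612.245ms=1b
Σ=4b of 4 (98bpm 2/4) — PASS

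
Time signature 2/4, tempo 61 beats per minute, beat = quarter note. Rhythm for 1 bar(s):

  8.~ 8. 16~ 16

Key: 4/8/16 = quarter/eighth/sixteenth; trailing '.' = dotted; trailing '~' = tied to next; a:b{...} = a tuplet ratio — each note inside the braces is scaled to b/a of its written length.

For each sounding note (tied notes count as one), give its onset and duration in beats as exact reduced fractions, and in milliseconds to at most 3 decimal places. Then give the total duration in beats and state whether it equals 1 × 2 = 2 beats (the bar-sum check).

1) 0.0ms=0b +1475.41ms=3/2b
2) 1475.41ms=3/2b +491.803ms=1/2b
Σ=2b of 2 (61bpm 2/4) — PASS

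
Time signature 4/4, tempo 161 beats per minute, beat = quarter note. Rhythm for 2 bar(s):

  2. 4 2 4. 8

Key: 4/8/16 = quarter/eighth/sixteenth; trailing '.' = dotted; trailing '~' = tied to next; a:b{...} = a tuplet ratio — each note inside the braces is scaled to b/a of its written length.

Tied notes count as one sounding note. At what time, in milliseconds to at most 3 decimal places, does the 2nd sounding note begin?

note 2 onset = 3b = 1118.012ms

1. 0.0ms @ 0 + 1118.012ms (3)
2. 1118.012ms @ 3 + 372.671ms (1)
3. 1490.683ms @ 4 + 745.342ms (2)
4. 2236.025ms @ 6 + 559.006ms (3/2)
5. 2795.031ms @ 15/2 + 186.335ms (1/2)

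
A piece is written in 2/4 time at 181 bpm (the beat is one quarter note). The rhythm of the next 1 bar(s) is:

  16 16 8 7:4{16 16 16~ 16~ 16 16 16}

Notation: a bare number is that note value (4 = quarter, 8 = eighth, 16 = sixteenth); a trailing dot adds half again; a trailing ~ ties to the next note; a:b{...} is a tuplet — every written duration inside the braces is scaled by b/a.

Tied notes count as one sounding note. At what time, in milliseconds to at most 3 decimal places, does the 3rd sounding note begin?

note 3 onset = 1/2b = 165.746ms

1. 0.0ms @ 0 + 82.873ms (1/4)
2. 82.873ms @ 1/4 + 82.873ms (1/4)
3. 165.746ms @ 1/2 + 165.746ms (1/2)
4. 331.492ms @ 1 + 47.356ms (1/7)
5. 378.848ms @ 8/7 + 47.356ms (1/7)
6. 426.204ms @ 9/7 + 142.068ms (3/7)
7. 568.272ms @ 12/7 + 47.356ms (1/7)
8. 615.627ms @ 13/7 + 47.356ms (1/7)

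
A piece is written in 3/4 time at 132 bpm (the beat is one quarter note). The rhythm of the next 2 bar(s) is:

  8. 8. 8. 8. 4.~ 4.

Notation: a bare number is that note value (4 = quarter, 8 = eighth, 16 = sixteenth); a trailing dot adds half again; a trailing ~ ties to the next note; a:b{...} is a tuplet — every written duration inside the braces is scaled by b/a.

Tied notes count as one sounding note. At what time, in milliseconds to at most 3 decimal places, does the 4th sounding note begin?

1. 0.0ms @ 0 + 340.909ms (3/4)
2. 340.909ms @ 3/4 + 340.909ms (3/4)
3. 681.818ms @ 3/2 + 340.909ms (3/4)
4. 1022.727ms @ 9/4 + 340.909ms (3/4)
5. 1363.636ms @ 3 + 1363.636ms (3)

note 4 onset = 9/4b = 1022.727ms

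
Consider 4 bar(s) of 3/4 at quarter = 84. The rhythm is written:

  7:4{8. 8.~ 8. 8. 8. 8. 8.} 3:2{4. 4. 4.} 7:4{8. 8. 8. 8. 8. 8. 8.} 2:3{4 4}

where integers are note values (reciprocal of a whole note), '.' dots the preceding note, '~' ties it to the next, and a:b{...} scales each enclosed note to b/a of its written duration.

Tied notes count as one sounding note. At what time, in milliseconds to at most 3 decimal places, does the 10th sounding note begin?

1. 0.0ms @ 0 + 306.122ms (3/7)
2. 306.122ms @ 3/7 + 612.245ms (6/7)
3. 918.367ms @ 9/7 + 306.122ms (3/7)
4. 1224.49ms @ 12/7 + 306.122ms (3/7)
5. 1530.612ms @ 15/7 + 306.122ms (3/7)
6. 1836.735ms @ 18/7 + 306.122ms (3/7)
7. 2142.857ms @ 3 + 714.286ms (1)
8. 2857.143ms @ 4 + 714.286ms (1)
9. 3571.429ms @ 5 + 714.286ms (1)
10. 4285.714ms @ 6 + 306.122ms (3/7)
11. 4591.837ms @ 45/7 + 306.122ms (3/7)
12. 4897.959ms @ 48/7 + 306.122ms (3/7)
13. 5204.082ms @ 51/7 + 306.122ms (3/7)
14. 5510.204ms @ 54/7 + 306.122ms (3/7)
15. 5816.327ms @ 57/7 + 306.122ms (3/7)
16. 6122.449ms @ 60/7 + 306.122ms (3/7)
17. 6428.571ms @ 9 + 1071.429ms (3/2)
18. 7500.0ms @ 21/2 + 1071.429ms (3/2)

note 10 onset = 6b = 4285.714ms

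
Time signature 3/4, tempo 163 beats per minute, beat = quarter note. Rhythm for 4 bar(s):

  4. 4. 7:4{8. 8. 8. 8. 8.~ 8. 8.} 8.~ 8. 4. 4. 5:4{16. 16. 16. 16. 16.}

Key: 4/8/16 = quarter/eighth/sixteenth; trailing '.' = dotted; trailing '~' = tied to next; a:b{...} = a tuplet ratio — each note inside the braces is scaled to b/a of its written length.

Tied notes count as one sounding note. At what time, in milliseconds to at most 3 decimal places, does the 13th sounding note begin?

note 13 onset = 54/5b = 3975.46ms

1. 0.0ms @ 0 + 552.147ms (3/2)
2. 552.147ms @ 3/2 + 552.147ms (3/2)
3. 1104.294ms @ 3 + 157.756ms (3/7)
4. 1262.051ms @ 24/7 + 157.756ms (3/7)
5. 1419.807ms @ 27/7 + 157.756ms (3/7)
6. 1577.564ms @ 30/7 + 157.756ms (3/7)
7. 1735.32ms @ 33/7 + 315.513ms (6/7)
8. 2050.833ms @ 39/7 + 157.756ms (3/7)
9. 2208.589ms @ 6 + 552.147ms (3/2)
10. 2760.736ms @ 15/2 + 552.147ms (3/2)
11. 3312.883ms @ 9 + 552.147ms (3/2)
12. 3865.031ms @ 21/2 + 110.429ms (3/10)
13. 3975.46ms @ 54/5 + 110.429ms (3/10)
14. 4085.89ms @ 111/10 + 110.429ms (3/10)
15. 4196.319ms @ 57/5 + 110.429ms (3/10)
16. 4306.748ms @ 117/10 + 110.429ms (3/10)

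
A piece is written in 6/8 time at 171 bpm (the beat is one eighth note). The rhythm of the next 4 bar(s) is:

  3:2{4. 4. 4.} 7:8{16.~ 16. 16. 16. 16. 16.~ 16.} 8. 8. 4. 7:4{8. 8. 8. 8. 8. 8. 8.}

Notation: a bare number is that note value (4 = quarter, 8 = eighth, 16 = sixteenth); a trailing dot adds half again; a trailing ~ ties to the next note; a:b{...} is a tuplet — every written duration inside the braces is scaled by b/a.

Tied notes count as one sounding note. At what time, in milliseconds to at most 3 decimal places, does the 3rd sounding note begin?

1. 0.0ms @ 0 + 701.754ms (2)
2. 701.754ms @ 2 + 701.754ms (2)
3. 1403.509ms @ 4 + 701.754ms (2)
4. 2105.263ms @ 6 + 601.504ms (12/7)
5. 2706.767ms @ 54/7 + 300.752ms (6/7)
6. 3007.519ms @ 60/7 + 300.752ms (6/7)
7. 3308.271ms @ 66/7 + 300.752ms (6/7)
8. 3609.023ms @ 72/7 + 601.504ms (12/7)
9. 4210.526ms @ 12 + 526.316ms (3/2)
10. 4736.842ms @ 27/2 + 526.316ms (3/2)
11. 5263.158ms @ 15 + 1052.632ms (3)
12. 6315.789ms @ 18 + 300.752ms (6/7)
13. 6616.541ms @ 132/7 + 300.752ms (6/7)
14. 6917.293ms @ 138/7 + 300.752ms (6/7)
15. 7218.045ms @ 144/7 + 300.752ms (6/7)
16. 7518.797ms @ 150/7 + 300.752ms (6/7)
17. 7819.549ms @ 156/7 + 300.752ms (6/7)
18. 8120.301ms @ 162/7 + 300.752ms (6/7)

note 3 onset = 4b = 1403.509ms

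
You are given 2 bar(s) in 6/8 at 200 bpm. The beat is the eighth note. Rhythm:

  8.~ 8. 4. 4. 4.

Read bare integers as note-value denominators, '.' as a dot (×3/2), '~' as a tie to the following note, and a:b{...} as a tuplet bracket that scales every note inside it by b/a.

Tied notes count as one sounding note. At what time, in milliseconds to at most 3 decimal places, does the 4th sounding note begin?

1. 0.0ms @ 0 + 900.0ms (3)
2. 900.0ms @ 3 + 900.0ms (3)
3. 1800.0ms @ 6 + 900.0ms (3)
4. 2700.0ms @ 9 + 900.0ms (3)

note 4 onset = 9b = 2700.0ms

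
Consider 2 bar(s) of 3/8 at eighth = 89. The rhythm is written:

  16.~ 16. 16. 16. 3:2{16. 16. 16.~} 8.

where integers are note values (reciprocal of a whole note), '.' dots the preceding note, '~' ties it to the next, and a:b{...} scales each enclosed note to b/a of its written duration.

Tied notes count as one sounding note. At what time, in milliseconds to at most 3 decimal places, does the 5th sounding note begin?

note 5 onset = 7/2b = 2359.551ms

1. 0.0ms @ 0 + 1011.236ms (3/2)
2. 1011.236ms @ 3/2 + 505.618ms (3/4)
3. 1516.854ms @ 9/4 + 505.618ms (3/4)
4. 2022.472ms @ 3 + 337.079ms (1/2)
5. 2359.551ms @ 7/2 + 337.079ms (1/2)
6. 2696.629ms @ 4 + 1348.315ms (2)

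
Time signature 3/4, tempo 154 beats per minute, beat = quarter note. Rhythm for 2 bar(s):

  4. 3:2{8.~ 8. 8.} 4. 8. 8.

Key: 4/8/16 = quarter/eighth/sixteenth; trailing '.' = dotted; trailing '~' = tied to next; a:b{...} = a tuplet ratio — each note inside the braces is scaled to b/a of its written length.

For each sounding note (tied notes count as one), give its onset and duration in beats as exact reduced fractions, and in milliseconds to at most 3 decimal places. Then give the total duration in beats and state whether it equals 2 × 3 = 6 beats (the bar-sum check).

1) 0.0ms=0b +584.416ms=3/2b
2) 584.416ms=3/2b +389.61ms=1b
3) 974.026ms=5/2b +194.805ms=1/2b
4) 1168.831ms=3b +584.416ms=3/2b
5) 1753.247ms=9/2b +292.208ms=3/4b
6) 2045.455ms=21/4b +292.208ms=3/4b
Σ=6b of 6 (154bpm 3/4) — PASS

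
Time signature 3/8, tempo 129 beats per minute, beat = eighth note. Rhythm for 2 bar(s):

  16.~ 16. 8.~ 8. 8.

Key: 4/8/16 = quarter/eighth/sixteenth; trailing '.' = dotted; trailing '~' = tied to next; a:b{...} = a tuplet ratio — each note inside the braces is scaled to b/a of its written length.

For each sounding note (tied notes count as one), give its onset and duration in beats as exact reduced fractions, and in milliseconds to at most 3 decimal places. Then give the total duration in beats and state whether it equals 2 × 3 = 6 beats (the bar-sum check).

1) 0.0ms=0b +697.674ms=3/2b
2) 697.674ms=3/2b +1395.349ms=3b
3) 2093.023ms=9/2b +697.674ms=3/2b
Σ=6b of 6 (129bpm 3/8) — PASS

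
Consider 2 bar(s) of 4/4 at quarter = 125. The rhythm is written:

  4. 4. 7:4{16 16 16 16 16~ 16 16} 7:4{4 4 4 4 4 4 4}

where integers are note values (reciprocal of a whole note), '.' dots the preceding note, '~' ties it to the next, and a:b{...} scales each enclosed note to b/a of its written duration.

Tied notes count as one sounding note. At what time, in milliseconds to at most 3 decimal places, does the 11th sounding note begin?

1. 0.0ms @ 0 + 720.0ms (3/2)
2. 720.0ms @ 3/2 + 720.0ms (3/2)
3. 1440.0ms @ 3 + 68.571ms (1/7)
4. 1508.571ms @ 22/7 + 68.571ms (1/7)
5. 1577.143ms @ 23/7 + 68.571ms (1/7)
6. 1645.714ms @ 24/7 + 68.571ms (1/7)
7. 1714.286ms @ 25/7 + 137.143ms (2/7)
8. 1851.429ms @ 27/7 + 68.571ms (1/7)
9. 1920.0ms @ 4 + 274.286ms (4/7)
10. 2194.286ms @ 32/7 + 274.286ms (4/7)
11. 2468.571ms @ 36/7 + 274.286ms (4/7)
12. 2742.857ms @ 40/7 + 274.286ms (4/7)
13. 3017.143ms @ 44/7 + 274.286ms (4/7)
14. 3291.429ms @ 48/7 + 274.286ms (4/7)
15. 3565.714ms @ 52/7 + 274.286ms (4/7)

note 11 onset = 36/7b = 2468.571ms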